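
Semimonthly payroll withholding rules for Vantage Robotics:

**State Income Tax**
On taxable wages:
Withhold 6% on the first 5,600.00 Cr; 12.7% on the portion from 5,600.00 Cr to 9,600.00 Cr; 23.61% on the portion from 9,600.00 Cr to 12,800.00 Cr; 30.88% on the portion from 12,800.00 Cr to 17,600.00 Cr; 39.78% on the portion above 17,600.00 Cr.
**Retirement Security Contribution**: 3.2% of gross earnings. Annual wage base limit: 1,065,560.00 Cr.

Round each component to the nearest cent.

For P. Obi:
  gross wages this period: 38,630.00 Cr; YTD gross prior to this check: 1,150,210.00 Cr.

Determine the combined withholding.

State Income Tax: taxable = 38,630.00 Cr
  3,081.76 Cr + 39.78% × (38,630.00 Cr − 17,600.00 Cr) = 3,081.76 Cr + 39.78% × 21,030.00 Cr = 11,447.49 Cr
Retirement Security Contribution: YTD 1,150,210.00 Cr ≥ cap 1,065,560.00 Cr → 0.00 Cr
Total: 11,447.49 Cr + 0.00 Cr = 11,447.49 Cr

11,447.49 Cr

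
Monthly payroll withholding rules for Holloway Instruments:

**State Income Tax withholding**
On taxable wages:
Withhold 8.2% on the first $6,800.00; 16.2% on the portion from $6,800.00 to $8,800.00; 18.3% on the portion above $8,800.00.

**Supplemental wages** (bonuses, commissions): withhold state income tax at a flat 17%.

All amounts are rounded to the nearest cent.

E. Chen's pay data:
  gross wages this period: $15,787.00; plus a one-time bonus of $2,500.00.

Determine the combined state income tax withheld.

State Income Tax: taxable = $15,787.00
  $881.60 + 18.3% × ($15,787.00 − $8,800.00) = $881.60 + 18.3% × $6,987.00 = $2,160.22
Supplemental (17% flat on bonus): 17% × $2,500.00 = $425.00
Total state income tax: $2,160.22 + $425.00 = $2,585.22

$2,585.22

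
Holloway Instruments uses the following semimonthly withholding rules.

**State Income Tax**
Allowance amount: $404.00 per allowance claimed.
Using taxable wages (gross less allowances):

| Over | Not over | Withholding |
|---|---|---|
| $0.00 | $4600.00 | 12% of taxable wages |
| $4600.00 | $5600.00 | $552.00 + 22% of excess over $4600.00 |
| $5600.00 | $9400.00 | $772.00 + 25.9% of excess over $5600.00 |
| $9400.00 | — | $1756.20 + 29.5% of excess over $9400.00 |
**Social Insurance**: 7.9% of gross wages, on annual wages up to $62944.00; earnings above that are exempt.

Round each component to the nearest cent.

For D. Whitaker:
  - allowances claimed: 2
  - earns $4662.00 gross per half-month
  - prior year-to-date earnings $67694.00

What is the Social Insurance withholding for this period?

$0.00

Social Insurance: YTD $67694.00 ≥ cap $62944.00 → $0.00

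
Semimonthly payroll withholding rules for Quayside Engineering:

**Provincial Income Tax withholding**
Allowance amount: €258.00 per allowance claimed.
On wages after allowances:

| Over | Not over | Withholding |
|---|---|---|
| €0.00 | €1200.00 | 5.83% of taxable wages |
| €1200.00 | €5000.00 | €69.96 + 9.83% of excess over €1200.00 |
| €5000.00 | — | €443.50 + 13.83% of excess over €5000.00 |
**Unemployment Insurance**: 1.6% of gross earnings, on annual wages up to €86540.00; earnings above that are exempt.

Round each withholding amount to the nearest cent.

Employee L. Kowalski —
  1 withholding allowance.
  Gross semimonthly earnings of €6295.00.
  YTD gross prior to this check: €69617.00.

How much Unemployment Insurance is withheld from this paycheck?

Unemployment Insurance: 1.6% × €6295.00 = €100.72

€100.72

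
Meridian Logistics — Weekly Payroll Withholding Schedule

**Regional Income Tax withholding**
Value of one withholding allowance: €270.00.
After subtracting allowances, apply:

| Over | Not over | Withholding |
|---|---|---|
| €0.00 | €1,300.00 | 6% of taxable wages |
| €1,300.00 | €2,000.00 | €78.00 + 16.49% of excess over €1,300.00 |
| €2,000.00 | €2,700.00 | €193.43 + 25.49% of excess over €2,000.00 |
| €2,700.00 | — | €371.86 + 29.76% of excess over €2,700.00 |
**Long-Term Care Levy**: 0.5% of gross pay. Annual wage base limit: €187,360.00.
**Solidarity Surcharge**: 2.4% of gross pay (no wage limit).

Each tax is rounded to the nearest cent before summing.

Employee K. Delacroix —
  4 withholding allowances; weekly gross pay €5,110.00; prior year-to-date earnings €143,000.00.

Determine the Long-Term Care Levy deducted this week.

€25.55

Long-Term Care Levy: 0.5% × €5,110.00 = €25.55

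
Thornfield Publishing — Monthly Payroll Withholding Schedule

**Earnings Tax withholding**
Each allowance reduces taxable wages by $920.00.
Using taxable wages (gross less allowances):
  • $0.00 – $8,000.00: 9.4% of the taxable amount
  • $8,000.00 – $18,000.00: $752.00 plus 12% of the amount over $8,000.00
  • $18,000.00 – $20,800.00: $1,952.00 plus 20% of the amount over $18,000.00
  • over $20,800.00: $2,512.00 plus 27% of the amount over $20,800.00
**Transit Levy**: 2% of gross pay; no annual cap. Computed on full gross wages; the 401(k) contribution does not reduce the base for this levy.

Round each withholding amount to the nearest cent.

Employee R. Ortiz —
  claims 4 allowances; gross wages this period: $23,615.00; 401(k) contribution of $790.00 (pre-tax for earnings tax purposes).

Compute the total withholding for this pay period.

Earnings Tax: taxable = $23,615.00 − $790.00 − 4×$920.00 = $19,145.00
  $1,952.00 + 20% × ($19,145.00 − $18,000.00) = $1,952.00 + 20% × $1,145.00 = $2,181.00
Transit Levy: 2% × $23,615.00 = $472.30
Total: $2,181.00 + $472.30 = $2,653.30

$2,653.30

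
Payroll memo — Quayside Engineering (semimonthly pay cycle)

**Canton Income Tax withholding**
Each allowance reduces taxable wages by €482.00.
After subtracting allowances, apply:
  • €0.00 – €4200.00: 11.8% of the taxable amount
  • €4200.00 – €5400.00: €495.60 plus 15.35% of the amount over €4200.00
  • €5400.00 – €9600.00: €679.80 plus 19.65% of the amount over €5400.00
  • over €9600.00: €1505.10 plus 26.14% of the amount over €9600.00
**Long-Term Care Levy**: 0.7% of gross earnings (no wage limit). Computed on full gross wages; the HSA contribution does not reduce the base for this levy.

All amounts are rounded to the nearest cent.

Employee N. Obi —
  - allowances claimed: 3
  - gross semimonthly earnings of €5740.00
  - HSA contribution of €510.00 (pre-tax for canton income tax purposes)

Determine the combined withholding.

€486.69

Canton Income Tax: taxable = €5740.00 − €510.00 − 3×€482.00 = €3784.00
  11.8% × €3784.00 = €446.51
Long-Term Care Levy: 0.7% × €5740.00 = €40.18
Total: €446.51 + €40.18 = €486.69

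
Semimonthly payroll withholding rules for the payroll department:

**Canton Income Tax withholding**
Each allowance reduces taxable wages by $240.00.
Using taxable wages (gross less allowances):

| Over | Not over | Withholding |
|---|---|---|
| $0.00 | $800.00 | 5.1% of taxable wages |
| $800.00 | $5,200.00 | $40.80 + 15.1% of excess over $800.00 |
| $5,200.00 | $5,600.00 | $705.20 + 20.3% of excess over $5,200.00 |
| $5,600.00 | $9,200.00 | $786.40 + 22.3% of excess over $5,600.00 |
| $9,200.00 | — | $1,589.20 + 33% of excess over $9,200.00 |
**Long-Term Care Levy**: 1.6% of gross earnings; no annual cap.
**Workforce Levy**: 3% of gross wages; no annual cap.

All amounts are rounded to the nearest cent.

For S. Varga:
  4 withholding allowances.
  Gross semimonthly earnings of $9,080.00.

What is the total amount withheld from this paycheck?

$1,766.04

Canton Income Tax: taxable = $9,080.00 − 4×$240.00 = $8,120.00
  $786.40 + 22.3% × ($8,120.00 − $5,600.00) = $786.40 + 22.3% × $2,520.00 = $1,348.36
Long-Term Care Levy: 1.6% × $9,080.00 = $145.28
Workforce Levy: 3% × $9,080.00 = $272.40
Total: $1,348.36 + $145.28 + $272.40 = $1,766.04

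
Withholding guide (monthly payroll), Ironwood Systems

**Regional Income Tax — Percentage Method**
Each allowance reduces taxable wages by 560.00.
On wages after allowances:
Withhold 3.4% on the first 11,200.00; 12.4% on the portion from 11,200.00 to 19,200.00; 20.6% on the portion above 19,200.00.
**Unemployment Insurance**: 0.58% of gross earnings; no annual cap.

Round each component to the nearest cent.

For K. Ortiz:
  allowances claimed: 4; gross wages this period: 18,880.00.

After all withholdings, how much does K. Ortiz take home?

Regional Income Tax: taxable = 18,880.00 − 4×560.00 = 16,640.00
  380.80 + 12.4% × (16,640.00 − 11,200.00) = 380.80 + 12.4% × 5,440.00 = 1,055.36
Unemployment Insurance: 0.58% × 18,880.00 = 109.50
Total withheld: 1,055.36 + 109.50 = 1,164.86
Net pay: 18,880.00 − 1,164.86 = 17,715.14

17,715.14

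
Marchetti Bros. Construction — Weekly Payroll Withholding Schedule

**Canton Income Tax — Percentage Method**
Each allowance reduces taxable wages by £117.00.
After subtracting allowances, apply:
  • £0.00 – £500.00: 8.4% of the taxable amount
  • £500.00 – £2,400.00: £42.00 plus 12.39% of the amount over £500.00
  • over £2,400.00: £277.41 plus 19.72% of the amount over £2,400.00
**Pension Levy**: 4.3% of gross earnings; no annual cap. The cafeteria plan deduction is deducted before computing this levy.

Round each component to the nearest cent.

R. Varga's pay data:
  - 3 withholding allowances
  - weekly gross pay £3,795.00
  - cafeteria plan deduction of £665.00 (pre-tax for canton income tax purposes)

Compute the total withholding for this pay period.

Canton Income Tax: taxable = £3,795.00 − £665.00 − 3×£117.00 = £2,779.00
  £277.41 + 19.72% × (£2,779.00 − £2,400.00) = £277.41 + 19.72% × £379.00 = £352.15
Pension Levy: 4.3% × £3,130.00 = £134.59
Total: £352.15 + £134.59 = £486.74

£486.74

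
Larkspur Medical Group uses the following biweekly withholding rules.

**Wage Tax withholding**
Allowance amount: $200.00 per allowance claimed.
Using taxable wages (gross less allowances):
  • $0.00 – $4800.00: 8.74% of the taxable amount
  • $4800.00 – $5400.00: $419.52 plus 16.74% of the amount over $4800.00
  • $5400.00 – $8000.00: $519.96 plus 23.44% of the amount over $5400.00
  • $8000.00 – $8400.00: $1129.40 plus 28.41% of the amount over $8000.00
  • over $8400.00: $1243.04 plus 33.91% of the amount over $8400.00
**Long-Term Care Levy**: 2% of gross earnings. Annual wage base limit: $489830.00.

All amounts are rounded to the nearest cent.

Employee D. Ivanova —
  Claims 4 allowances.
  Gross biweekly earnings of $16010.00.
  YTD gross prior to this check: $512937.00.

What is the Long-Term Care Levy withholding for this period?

Long-Term Care Levy: YTD $512937.00 ≥ cap $489830.00 → $0.00

$0.00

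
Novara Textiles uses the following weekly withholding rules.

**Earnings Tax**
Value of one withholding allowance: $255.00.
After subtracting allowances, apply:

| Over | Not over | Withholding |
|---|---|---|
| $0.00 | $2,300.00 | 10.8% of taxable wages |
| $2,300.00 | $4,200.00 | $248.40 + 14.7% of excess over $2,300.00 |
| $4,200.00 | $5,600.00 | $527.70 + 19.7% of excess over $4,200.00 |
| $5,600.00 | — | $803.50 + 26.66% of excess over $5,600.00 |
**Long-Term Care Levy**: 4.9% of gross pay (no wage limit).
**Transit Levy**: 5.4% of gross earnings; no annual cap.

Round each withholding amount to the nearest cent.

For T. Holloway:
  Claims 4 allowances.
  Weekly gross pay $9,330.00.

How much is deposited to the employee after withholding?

$6,843.02

Earnings Tax: taxable = $9,330.00 − 4×$255.00 = $8,310.00
  $803.50 + 26.66% × ($8,310.00 − $5,600.00) = $803.50 + 26.66% × $2,710.00 = $1,525.99
Long-Term Care Levy: 4.9% × $9,330.00 = $457.17
Transit Levy: 5.4% × $9,330.00 = $503.82
Total withheld: $1,525.99 + $457.17 + $503.82 = $2,486.98
Net pay: $9,330.00 − $2,486.98 = $6,843.02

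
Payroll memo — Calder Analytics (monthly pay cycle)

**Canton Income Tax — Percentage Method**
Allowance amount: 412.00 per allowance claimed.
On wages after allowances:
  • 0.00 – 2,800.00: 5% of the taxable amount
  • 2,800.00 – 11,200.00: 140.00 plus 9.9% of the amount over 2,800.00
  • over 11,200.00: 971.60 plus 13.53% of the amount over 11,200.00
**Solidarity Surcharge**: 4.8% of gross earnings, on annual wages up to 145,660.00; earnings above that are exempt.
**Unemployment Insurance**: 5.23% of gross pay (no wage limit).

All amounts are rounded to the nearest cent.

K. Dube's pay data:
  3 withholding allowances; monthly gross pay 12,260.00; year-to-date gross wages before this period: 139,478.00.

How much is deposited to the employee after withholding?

10,367.88

Canton Income Tax: taxable = 12,260.00 − 3×412.00 = 11,024.00
  140.00 + 9.9% × (11,024.00 − 2,800.00) = 140.00 + 9.9% × 8,224.00 = 954.18
Solidarity Surcharge: cap 145,660.00 − YTD 139,478.00 = 6,182.00 subject; 4.8% × 6,182.00 = 296.74
Unemployment Insurance: 5.23% × 12,260.00 = 641.20
Total withheld: 954.18 + 296.74 + 641.20 = 1,892.12
Net pay: 12,260.00 − 1,892.12 = 10,367.88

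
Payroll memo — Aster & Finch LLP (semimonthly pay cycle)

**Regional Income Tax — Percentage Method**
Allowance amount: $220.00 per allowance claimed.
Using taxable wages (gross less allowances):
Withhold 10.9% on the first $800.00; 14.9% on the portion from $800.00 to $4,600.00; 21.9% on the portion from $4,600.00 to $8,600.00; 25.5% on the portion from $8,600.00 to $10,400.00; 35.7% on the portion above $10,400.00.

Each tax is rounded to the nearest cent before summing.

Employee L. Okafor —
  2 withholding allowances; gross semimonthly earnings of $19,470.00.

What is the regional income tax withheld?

Regional Income Tax: taxable = $19,470.00 − 2×$220.00 = $19,030.00
  $1,988.40 + 35.7% × ($19,030.00 − $10,400.00) = $1,988.40 + 35.7% × $8,630.00 = $5,069.31

$5,069.31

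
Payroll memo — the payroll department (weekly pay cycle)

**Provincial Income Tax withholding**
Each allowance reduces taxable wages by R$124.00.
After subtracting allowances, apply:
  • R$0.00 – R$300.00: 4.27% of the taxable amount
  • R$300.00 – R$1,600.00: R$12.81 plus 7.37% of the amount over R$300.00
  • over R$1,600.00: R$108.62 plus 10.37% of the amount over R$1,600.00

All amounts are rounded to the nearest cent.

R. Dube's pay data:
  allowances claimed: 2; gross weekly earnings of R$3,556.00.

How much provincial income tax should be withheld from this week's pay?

R$285.74

Provincial Income Tax: taxable = R$3,556.00 − 2×R$124.00 = R$3,308.00
  R$108.62 + 10.37% × (R$3,308.00 − R$1,600.00) = R$108.62 + 10.37% × R$1,708.00 = R$285.74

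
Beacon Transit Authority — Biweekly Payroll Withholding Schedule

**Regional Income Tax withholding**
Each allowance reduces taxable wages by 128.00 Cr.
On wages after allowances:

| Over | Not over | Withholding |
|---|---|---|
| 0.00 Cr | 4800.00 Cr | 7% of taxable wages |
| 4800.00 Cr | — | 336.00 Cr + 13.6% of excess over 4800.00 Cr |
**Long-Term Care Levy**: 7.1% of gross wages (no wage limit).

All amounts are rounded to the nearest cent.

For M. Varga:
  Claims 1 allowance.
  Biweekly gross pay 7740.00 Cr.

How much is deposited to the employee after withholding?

6472.03 Cr

Regional Income Tax: taxable = 7740.00 Cr − 1×128.00 Cr = 7612.00 Cr
  336.00 Cr + 13.6% × (7612.00 Cr − 4800.00 Cr) = 336.00 Cr + 13.6% × 2812.00 Cr = 718.43 Cr
Long-Term Care Levy: 7.1% × 7740.00 Cr = 549.54 Cr
Total withheld: 718.43 Cr + 549.54 Cr = 1267.97 Cr
Net pay: 7740.00 Cr − 1267.97 Cr = 6472.03 Cr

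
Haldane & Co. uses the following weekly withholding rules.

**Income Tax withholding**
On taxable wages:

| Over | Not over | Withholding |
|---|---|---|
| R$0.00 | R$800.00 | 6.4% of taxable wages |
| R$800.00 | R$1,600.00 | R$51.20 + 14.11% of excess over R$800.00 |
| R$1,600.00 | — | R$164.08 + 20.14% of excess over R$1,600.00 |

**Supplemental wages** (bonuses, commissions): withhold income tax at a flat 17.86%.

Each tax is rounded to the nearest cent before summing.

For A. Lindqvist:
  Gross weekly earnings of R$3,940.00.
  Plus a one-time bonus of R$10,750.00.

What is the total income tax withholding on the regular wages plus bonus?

R$2,555.31

Income Tax: taxable = R$3,940.00
  R$164.08 + 20.14% × (R$3,940.00 − R$1,600.00) = R$164.08 + 20.14% × R$2,340.00 = R$635.36
Supplemental (17.86% flat on bonus): 17.86% × R$10,750.00 = R$1,919.95
Total income tax: R$635.36 + R$1,919.95 = R$2,555.31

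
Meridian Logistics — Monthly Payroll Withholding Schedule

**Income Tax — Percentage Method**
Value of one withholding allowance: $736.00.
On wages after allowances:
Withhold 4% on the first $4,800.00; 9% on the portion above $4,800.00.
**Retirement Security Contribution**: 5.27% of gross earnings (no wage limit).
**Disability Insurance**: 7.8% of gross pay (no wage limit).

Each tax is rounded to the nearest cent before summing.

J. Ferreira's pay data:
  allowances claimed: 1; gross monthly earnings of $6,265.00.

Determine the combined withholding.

Income Tax: taxable = $6,265.00 − 1×$736.00 = $5,529.00
  $192.00 + 9% × ($5,529.00 − $4,800.00) = $192.00 + 9% × $729.00 = $257.61
Retirement Security Contribution: 5.27% × $6,265.00 = $330.17
Disability Insurance: 7.8% × $6,265.00 = $488.67
Total: $257.61 + $330.17 + $488.67 = $1,076.45

$1,076.45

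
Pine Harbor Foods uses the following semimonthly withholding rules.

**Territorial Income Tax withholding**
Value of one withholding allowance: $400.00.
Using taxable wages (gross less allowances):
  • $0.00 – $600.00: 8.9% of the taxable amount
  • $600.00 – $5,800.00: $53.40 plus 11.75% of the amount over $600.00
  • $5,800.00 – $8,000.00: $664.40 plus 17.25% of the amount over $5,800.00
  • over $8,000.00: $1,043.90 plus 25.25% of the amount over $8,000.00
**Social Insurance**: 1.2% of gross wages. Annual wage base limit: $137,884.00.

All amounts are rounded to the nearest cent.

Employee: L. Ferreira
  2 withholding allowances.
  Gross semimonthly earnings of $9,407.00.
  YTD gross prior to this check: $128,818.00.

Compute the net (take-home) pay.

$8,101.04

Territorial Income Tax: taxable = $9,407.00 − 2×$400.00 = $8,607.00
  $1,043.90 + 25.25% × ($8,607.00 − $8,000.00) = $1,043.90 + 25.25% × $607.00 = $1,197.17
Social Insurance: cap $137,884.00 − YTD $128,818.00 = $9,066.00 subject; 1.2% × $9,066.00 = $108.79
Total withheld: $1,197.17 + $108.79 = $1,305.96
Net pay: $9,407.00 − $1,305.96 = $8,101.04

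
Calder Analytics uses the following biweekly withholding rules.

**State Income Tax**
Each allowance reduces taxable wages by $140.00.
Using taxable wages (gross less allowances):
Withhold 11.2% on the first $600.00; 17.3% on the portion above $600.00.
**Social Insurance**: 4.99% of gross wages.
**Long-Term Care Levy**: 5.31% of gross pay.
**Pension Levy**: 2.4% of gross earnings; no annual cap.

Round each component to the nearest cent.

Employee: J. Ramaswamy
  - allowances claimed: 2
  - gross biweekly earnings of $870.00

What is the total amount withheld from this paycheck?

$176.57

State Income Tax: taxable = $870.00 − 2×$140.00 = $590.00
  11.2% × $590.00 = $66.08
Social Insurance: 4.99% × $870.00 = $43.41
Long-Term Care Levy: 5.31% × $870.00 = $46.20
Pension Levy: 2.4% × $870.00 = $20.88
Total: $66.08 + $43.41 + $46.20 + $20.88 = $176.57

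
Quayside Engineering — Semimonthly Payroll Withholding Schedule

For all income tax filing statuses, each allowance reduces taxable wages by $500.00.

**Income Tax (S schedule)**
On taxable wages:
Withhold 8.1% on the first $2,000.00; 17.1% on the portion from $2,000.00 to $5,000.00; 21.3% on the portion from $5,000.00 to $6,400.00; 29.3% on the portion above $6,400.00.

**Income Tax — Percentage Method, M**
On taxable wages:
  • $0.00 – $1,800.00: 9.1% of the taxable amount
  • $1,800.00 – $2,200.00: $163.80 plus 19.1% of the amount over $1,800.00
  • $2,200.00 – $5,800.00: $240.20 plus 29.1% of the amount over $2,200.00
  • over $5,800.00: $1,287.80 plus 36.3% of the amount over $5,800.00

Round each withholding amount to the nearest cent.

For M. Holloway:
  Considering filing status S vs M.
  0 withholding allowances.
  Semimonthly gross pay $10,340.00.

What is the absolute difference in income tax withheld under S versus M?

Income Tax (S): taxable = $10,340.00
  $973.20 + 29.3% × ($10,340.00 − $6,400.00) = $973.20 + 29.3% × $3,940.00 = $2,127.62
Income Tax (M): taxable = $10,340.00
  $1,287.80 + 36.3% × ($10,340.00 − $5,800.00) = $1,287.80 + 36.3% × $4,540.00 = $2,935.82
Difference: |$2,127.62 − $2,935.82| = $808.20 (higher under M)

$808.20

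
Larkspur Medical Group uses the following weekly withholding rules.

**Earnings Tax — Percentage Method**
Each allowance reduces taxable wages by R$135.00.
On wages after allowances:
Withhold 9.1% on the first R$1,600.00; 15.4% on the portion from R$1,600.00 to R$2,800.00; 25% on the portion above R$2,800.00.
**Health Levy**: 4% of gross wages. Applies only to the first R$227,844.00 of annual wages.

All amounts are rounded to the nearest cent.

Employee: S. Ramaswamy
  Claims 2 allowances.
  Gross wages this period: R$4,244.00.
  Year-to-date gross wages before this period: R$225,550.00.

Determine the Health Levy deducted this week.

Health Levy: cap R$227,844.00 − YTD R$225,550.00 = R$2,294.00 subject; 4% × R$2,294.00 = R$91.76

R$91.76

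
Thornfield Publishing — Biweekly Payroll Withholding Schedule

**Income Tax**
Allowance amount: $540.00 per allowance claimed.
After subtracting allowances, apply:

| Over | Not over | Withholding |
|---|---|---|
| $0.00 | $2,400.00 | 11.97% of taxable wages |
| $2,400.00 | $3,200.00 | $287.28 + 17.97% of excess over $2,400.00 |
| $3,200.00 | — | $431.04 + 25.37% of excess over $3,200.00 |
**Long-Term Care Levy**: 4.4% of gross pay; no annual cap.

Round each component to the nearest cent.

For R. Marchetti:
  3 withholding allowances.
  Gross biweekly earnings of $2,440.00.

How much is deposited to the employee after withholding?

Income Tax: taxable = $2,440.00 − 3×$540.00 = $820.00
  11.97% × $820.00 = $98.15
Long-Term Care Levy: 4.4% × $2,440.00 = $107.36
Total withheld: $98.15 + $107.36 = $205.51
Net pay: $2,440.00 − $205.51 = $2,234.49

$2,234.49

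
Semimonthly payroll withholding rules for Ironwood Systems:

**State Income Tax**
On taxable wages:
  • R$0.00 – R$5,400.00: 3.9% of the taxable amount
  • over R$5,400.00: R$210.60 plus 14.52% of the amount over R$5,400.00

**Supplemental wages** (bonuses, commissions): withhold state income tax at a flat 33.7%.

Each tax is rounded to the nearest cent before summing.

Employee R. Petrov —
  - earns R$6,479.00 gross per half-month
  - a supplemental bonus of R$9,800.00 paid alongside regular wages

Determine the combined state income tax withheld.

R$3,669.87

State Income Tax: taxable = R$6,479.00
  R$210.60 + 14.52% × (R$6,479.00 − R$5,400.00) = R$210.60 + 14.52% × R$1,079.00 = R$367.27
Supplemental (33.7% flat on bonus): 33.7% × R$9,800.00 = R$3,302.60
Total state income tax: R$367.27 + R$3,302.60 = R$3,669.87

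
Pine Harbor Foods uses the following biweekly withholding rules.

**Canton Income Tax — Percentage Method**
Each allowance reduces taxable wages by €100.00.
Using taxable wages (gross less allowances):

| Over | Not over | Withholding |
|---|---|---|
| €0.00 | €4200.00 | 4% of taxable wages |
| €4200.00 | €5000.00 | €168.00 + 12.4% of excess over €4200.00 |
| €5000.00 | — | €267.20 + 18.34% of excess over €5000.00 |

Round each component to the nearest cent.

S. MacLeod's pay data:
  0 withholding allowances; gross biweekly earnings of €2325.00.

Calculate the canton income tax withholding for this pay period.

€93.00

Canton Income Tax: taxable = €2325.00
  4% × €2325.00 = €93.00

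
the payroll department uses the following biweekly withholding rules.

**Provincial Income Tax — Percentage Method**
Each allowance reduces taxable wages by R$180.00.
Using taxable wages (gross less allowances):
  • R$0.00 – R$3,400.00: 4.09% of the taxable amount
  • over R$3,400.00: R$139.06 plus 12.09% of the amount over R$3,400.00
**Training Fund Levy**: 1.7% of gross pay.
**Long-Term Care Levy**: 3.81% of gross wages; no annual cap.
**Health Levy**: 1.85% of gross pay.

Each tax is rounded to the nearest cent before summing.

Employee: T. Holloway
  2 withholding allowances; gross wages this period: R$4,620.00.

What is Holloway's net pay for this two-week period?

R$4,036.94

Provincial Income Tax: taxable = R$4,620.00 − 2×R$180.00 = R$4,260.00
  R$139.06 + 12.09% × (R$4,260.00 − R$3,400.00) = R$139.06 + 12.09% × R$860.00 = R$243.03
Training Fund Levy: 1.7% × R$4,620.00 = R$78.54
Long-Term Care Levy: 3.81% × R$4,620.00 = R$176.02
Health Levy: 1.85% × R$4,620.00 = R$85.47
Total withheld: R$243.03 + R$78.54 + R$176.02 + R$85.47 = R$583.06
Net pay: R$4,620.00 − R$583.06 = R$4,036.94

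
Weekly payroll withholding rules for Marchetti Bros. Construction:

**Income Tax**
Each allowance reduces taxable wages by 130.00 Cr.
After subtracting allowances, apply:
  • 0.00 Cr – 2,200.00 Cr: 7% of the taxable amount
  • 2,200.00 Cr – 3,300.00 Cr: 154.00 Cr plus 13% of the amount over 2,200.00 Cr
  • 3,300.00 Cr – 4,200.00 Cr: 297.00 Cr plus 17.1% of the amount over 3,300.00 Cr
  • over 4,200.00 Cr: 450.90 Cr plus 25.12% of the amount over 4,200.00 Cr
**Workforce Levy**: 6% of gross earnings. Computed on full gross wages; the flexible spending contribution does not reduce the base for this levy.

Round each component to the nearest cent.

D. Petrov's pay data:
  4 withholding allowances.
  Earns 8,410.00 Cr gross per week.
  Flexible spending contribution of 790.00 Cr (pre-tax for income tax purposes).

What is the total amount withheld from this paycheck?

Income Tax: taxable = 8,410.00 Cr − 790.00 Cr − 4×130.00 Cr = 7,100.00 Cr
  450.90 Cr + 25.12% × (7,100.00 Cr − 4,200.00 Cr) = 450.90 Cr + 25.12% × 2,900.00 Cr = 1,179.38 Cr
Workforce Levy: 6% × 8,410.00 Cr = 504.60 Cr
Total: 1,179.38 Cr + 504.60 Cr = 1,683.98 Cr

1,683.98 Cr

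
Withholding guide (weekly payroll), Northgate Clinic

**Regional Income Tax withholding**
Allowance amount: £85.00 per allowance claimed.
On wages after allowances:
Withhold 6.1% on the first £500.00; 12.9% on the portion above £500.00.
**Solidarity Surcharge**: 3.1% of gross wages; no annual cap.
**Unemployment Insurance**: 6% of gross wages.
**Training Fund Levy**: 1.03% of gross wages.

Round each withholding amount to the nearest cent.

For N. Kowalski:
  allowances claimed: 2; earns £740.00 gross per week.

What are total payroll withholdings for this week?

Regional Income Tax: taxable = £740.00 − 2×£85.00 = £570.00
  £30.50 + 12.9% × (£570.00 − £500.00) = £30.50 + 12.9% × £70.00 = £39.53
Solidarity Surcharge: 3.1% × £740.00 = £22.94
Unemployment Insurance: 6% × £740.00 = £44.40
Training Fund Levy: 1.03% × £740.00 = £7.62
Total: £39.53 + £22.94 + £44.40 + £7.62 = £114.49

£114.49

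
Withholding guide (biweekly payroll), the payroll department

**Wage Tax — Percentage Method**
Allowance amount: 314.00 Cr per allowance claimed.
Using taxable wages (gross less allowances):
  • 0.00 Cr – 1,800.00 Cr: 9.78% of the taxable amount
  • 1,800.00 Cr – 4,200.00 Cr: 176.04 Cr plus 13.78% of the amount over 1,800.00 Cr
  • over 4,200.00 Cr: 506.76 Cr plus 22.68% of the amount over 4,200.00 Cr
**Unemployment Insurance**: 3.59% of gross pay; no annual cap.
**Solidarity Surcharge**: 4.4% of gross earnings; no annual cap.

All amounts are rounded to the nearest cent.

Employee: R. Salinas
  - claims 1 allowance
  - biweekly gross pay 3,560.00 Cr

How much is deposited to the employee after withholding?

Wage Tax: taxable = 3,560.00 Cr − 1×314.00 Cr = 3,246.00 Cr
  176.04 Cr + 13.78% × (3,246.00 Cr − 1,800.00 Cr) = 176.04 Cr + 13.78% × 1,446.00 Cr = 375.30 Cr
Unemployment Insurance: 3.59% × 3,560.00 Cr = 127.80 Cr
Solidarity Surcharge: 4.4% × 3,560.00 Cr = 156.64 Cr
Total withheld: 375.30 Cr + 127.80 Cr + 156.64 Cr = 659.74 Cr
Net pay: 3,560.00 Cr − 659.74 Cr = 2,900.26 Cr

2,900.26 Cr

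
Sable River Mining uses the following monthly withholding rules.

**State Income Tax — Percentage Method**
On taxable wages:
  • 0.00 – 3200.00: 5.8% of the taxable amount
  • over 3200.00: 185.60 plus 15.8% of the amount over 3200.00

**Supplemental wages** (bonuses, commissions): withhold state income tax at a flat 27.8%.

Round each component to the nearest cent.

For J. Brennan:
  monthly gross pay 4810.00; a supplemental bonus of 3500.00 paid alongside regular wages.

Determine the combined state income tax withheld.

State Income Tax: taxable = 4810.00
  185.60 + 15.8% × (4810.00 − 3200.00) = 185.60 + 15.8% × 1610.00 = 439.98
Supplemental (27.8% flat on bonus): 27.8% × 3500.00 = 973.00
Total state income tax: 439.98 + 973.00 = 1412.98

1412.98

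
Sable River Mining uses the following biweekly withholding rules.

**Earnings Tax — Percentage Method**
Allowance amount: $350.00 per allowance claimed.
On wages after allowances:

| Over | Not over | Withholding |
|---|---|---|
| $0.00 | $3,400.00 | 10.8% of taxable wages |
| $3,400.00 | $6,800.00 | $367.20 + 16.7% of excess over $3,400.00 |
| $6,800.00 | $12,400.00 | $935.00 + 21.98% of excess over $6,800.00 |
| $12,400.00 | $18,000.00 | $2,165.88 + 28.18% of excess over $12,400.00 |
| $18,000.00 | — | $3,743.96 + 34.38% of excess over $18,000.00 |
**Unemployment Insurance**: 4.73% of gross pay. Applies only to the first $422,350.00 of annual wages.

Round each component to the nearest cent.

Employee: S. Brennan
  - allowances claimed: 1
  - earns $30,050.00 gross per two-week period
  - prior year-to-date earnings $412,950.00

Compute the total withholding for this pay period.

Earnings Tax: taxable = $30,050.00 − 1×$350.00 = $29,700.00
  $3,743.96 + 34.38% × ($29,700.00 − $18,000.00) = $3,743.96 + 34.38% × $11,700.00 = $7,766.42
Unemployment Insurance: cap $422,350.00 − YTD $412,950.00 = $9,400.00 subject; 4.73% × $9,400.00 = $444.62
Total: $7,766.42 + $444.62 = $8,211.04

$8,211.04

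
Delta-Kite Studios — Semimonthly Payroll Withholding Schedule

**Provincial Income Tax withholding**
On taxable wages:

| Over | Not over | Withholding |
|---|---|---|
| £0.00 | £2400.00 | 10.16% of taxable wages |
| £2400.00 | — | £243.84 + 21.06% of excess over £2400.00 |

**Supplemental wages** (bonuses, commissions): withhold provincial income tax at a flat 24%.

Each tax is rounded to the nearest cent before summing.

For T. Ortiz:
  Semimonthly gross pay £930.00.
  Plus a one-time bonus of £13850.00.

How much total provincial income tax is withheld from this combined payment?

£3418.49

Provincial Income Tax: taxable = £930.00
  10.16% × £930.00 = £94.49
Supplemental (24% flat on bonus): 24% × £13850.00 = £3324.00
Total provincial income tax: £94.49 + £3324.00 = £3418.49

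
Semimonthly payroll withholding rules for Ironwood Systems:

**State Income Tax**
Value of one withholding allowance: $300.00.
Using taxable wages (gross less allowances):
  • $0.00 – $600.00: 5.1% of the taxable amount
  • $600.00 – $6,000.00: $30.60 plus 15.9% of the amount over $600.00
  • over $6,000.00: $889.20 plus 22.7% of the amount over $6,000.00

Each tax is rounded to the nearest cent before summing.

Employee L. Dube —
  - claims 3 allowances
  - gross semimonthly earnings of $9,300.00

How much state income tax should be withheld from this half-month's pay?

$1,434.00

State Income Tax: taxable = $9,300.00 − 3×$300.00 = $8,400.00
  $889.20 + 22.7% × ($8,400.00 − $6,000.00) = $889.20 + 22.7% × $2,400.00 = $1,434.00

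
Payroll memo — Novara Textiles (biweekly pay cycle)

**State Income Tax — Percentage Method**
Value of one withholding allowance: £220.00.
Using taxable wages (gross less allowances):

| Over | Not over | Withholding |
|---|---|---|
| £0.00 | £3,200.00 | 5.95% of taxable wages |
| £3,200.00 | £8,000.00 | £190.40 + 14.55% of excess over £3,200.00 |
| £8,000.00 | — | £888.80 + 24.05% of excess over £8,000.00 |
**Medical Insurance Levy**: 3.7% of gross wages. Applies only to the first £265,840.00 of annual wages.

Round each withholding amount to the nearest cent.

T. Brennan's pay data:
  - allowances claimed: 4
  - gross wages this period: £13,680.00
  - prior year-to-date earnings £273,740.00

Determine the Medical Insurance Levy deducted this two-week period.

Medical Insurance Levy: YTD £273,740.00 ≥ cap £265,840.00 → £0.00

£0.00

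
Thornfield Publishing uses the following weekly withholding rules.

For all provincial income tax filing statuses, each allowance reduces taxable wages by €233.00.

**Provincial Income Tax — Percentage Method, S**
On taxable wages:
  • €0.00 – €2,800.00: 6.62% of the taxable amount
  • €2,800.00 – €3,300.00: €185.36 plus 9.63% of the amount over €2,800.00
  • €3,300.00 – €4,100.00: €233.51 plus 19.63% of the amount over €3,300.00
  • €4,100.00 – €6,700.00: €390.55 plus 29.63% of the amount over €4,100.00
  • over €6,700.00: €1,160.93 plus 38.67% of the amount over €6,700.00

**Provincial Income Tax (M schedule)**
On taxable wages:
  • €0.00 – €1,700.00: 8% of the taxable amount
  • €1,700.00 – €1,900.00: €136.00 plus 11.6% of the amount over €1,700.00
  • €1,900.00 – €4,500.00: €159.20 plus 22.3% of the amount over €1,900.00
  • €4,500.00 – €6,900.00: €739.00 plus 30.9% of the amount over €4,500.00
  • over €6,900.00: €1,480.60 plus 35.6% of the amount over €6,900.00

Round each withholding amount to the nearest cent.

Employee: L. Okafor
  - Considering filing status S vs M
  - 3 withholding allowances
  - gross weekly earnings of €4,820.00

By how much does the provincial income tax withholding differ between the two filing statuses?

Provincial Income Tax (S): taxable = €4,820.00 − 3×€233.00 = €4,121.00
  €390.55 + 29.63% × (€4,121.00 − €4,100.00) = €390.55 + 29.63% × €21.00 = €396.77
Provincial Income Tax (M): taxable = €4,820.00 − 3×€233.00 = €4,121.00
  €159.20 + 22.3% × (€4,121.00 − €1,900.00) = €159.20 + 22.3% × €2,221.00 = €654.48
Difference: |€396.77 − €654.48| = €257.71 (higher under M)

€257.71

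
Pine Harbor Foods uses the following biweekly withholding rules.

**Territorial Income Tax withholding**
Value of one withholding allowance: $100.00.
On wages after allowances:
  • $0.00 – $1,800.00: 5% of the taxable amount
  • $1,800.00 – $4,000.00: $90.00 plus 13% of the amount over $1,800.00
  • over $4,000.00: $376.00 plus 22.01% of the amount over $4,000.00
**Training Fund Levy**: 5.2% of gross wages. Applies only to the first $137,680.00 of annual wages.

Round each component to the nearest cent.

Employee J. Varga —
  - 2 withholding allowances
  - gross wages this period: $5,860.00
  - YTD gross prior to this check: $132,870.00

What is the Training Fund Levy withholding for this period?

$250.12

Training Fund Levy: cap $137,680.00 − YTD $132,870.00 = $4,810.00 subject; 5.2% × $4,810.00 = $250.12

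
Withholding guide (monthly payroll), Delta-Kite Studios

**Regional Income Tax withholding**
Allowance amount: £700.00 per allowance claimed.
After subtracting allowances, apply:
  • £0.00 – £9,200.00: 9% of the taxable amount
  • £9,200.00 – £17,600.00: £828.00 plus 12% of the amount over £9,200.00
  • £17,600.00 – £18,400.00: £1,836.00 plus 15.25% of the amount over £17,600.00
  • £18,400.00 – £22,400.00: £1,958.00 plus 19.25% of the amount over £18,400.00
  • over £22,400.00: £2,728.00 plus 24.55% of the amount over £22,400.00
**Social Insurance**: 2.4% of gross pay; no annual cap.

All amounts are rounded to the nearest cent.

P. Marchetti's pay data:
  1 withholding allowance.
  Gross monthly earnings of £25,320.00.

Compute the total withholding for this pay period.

£3,880.69

Regional Income Tax: taxable = £25,320.00 − 1×£700.00 = £24,620.00
  £2,728.00 + 24.55% × (£24,620.00 − £22,400.00) = £2,728.00 + 24.55% × £2,220.00 = £3,273.01
Social Insurance: 2.4% × £25,320.00 = £607.68
Total: £3,273.01 + £607.68 = £3,880.69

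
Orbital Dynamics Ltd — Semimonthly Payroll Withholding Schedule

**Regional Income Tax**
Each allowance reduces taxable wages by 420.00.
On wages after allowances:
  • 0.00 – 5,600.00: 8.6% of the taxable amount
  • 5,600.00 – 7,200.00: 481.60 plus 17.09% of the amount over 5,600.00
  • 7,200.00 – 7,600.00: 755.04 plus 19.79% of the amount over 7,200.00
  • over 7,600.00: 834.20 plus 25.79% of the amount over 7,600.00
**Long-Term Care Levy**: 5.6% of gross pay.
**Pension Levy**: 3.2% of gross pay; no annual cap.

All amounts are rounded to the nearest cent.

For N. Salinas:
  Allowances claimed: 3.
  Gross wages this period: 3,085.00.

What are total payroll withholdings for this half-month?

Regional Income Tax: taxable = 3,085.00 − 3×420.00 = 1,825.00
  8.6% × 1,825.00 = 156.95
Long-Term Care Levy: 5.6% × 3,085.00 = 172.76
Pension Levy: 3.2% × 3,085.00 = 98.72
Total: 156.95 + 172.76 + 98.72 = 428.43

428.43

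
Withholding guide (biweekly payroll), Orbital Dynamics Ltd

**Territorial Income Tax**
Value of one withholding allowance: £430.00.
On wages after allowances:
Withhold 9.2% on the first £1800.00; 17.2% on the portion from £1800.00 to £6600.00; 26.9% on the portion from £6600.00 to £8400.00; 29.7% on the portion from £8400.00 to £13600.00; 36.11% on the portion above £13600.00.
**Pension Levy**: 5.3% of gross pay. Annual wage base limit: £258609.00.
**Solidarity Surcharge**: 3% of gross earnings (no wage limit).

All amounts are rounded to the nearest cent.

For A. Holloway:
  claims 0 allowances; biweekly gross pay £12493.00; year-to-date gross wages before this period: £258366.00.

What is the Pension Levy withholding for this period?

£12.88

Pension Levy: cap £258609.00 − YTD £258366.00 = £243.00 subject; 5.3% × £243.00 = £12.88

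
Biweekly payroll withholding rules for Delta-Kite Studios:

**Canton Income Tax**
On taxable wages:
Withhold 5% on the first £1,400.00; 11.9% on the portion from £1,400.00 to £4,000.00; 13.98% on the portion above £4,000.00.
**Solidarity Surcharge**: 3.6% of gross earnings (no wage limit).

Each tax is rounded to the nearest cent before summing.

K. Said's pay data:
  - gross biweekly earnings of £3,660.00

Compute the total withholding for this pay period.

Canton Income Tax: taxable = £3,660.00
  £70.00 + 11.9% × (£3,660.00 − £1,400.00) = £70.00 + 11.9% × £2,260.00 = £338.94
Solidarity Surcharge: 3.6% × £3,660.00 = £131.76
Total: £338.94 + £131.76 = £470.70

£470.70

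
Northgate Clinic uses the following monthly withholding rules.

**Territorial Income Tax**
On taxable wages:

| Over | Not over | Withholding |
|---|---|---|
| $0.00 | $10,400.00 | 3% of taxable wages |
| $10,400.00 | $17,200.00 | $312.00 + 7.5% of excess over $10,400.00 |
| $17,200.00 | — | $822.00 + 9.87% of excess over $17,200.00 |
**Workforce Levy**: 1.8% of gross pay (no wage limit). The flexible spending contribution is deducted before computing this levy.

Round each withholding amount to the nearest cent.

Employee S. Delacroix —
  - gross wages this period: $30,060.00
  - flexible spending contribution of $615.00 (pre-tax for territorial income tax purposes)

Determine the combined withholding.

$2,560.59

Territorial Income Tax: taxable = $30,060.00 − $615.00 = $29,445.00
  $822.00 + 9.87% × ($29,445.00 − $17,200.00) = $822.00 + 9.87% × $12,245.00 = $2,030.58
Workforce Levy: 1.8% × $29,445.00 = $530.01
Total: $2,030.58 + $530.01 = $2,560.59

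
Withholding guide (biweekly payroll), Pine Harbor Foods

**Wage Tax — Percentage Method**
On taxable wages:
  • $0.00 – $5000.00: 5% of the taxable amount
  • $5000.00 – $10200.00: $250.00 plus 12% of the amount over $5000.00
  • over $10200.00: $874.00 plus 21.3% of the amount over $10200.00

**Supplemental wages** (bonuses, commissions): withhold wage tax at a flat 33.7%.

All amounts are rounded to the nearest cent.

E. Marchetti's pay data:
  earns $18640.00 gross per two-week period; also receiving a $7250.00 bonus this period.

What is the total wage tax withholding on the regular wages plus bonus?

Wage Tax: taxable = $18640.00
  $874.00 + 21.3% × ($18640.00 − $10200.00) = $874.00 + 21.3% × $8440.00 = $2671.72
Supplemental (33.7% flat on bonus): 33.7% × $7250.00 = $2443.25
Total wage tax: $2671.72 + $2443.25 = $5114.97

$5114.97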